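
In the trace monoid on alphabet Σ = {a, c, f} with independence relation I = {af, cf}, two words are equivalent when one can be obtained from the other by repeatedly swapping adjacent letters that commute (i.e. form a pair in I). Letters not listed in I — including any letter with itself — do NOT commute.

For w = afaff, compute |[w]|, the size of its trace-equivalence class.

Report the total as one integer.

drop 0:a onto floor
drop 1:f onto floor
drop 2:a onto {0:a}
drop 3:f onto {1:f}
drop 4:f onto {3:f}
ground layer = {0:a, 1:f}
drop-orders for the pieces not yet dropped (sum over which currently-grounded one goes next):
  1 to go: {2} 1  {4} 1
  2 to go: {0,2} 1  {2,4} 2  {3,4} 1
  3 to go: {0,2,4} 3  {1,3,4} 1  {2,3,4} 3
  if 0:a drops first: 4 orders
  if 1:f drops first: 6 orders
heap linearizations: 10

10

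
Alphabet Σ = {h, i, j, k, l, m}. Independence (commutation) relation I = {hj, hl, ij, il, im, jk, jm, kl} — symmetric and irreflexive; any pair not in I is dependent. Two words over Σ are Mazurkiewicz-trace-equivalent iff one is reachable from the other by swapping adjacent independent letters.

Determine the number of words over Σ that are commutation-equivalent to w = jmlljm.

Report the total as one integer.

4

0(j) covers ∅
1(m) covers ∅
2(l) covers 0:j, 1:m
3(l) covers 2:l
4(j) covers 3:l
5(m) covers 3:l
floor of heap: 0:j, 1:m
completions by unplaced set U, small U first (add the entries for U minus each lowest piece of U):
  |U|=1: {4}:1  {5}:1
  |U|=2: {4,5}:2
  |U|=3: {3,4,5}:2
  |U|=4: {2,3,4,5}:2
  start at 0(j): 2
  start at 1(m): 2
sum over floor = 4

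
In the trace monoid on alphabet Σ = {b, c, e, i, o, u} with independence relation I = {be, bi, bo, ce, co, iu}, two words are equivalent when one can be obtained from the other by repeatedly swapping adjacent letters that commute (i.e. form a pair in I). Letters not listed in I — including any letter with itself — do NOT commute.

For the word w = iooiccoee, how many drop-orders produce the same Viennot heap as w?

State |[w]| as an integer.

0(i) covers ∅
1(o) covers 0:i
2(o) covers 1:o
3(i) covers 2:o
4(c) covers 3:i
5(c) covers 4:c
6(o) covers 3:i
7(e) covers 6:o
8(e) covers 7:e
floor of heap: 0:i
completions by unplaced set U, small U first (add the entries for U minus each lowest piece of U):
  |U|=1: {5}:1  {8}:1
  |U|=2: {4,5}:1  {5,8}:2  {7,8}:1
  |U|=3: {4,5,8}:3  {5,7,8}:3  {6,7,8}:1
  |U|=4: {4,5,7,8}:6  {5,6,7,8}:4
  |U|=5: {4,5,6,7,8}:10
  |U|=6: {3,4,5,6,7,8}:10
  |U|=7: {2,3,4,5,6,7,8}:10
  start at 0(i): 10

10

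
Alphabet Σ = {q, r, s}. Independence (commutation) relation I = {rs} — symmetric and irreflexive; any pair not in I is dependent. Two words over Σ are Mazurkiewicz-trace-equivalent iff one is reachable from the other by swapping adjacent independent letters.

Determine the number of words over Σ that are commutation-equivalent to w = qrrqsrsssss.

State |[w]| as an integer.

piece 0:q — minimal
piece 1:r rests on {0:q}
piece 2:r rests on {1:r}
piece 3:q rests on {2:r}
piece 4:s rests on {3:q}
piece 5:r rests on {3:q}
piece 6:s rests on {4:s}
piece 7:s rests on {6:s}
piece 8:s rests on {7:s}
piece 9:s rests on {8:s}
piece 10:s rests on {9:s}
minimal pieces: {0:q}
ways to finish when only these pieces remain (= sum over removing one remaining piece with nothing left below it):
  1 left: {5}→1  {10}→1
  2 left: {5,10}→2  {9,10}→1
  3 left: {5,9,10}→3  {8,9,10}→1
  4 left: {5,8,9,10}→4  {7,8,9,10}→1
  5 left: {5,7,8,9,10}→5  {6,7,8,9,10}→1
  6 left: {4,6,7,8,9,10}→1  {5,6,7,8,9,10}→6
  7 left: {4,5,6,7,8,9,10}→7
  8 left: {3,4,5,6,7,8,9,10}→7
  9 left: {2,3,4,5,6,7,8,9,10}→7
  placing 0:q first → 7 extensions

7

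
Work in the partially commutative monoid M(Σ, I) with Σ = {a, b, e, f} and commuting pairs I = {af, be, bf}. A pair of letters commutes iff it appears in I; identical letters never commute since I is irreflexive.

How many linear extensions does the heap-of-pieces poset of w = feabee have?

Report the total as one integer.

3

piece 0:f — minimal
piece 1:e rests on {0:f}
piece 2:a rests on {1:e}
piece 3:b rests on {2:a}
piece 4:e rests on {2:a}
piece 5:e rests on {4:e}
minimal pieces: {0:f}
ways to finish when only these pieces remain (= sum over removing one remaining piece with nothing left below it):
  1 left: {3}→1  {5}→1
  2 left: {3,5}→2  {4,5}→1
  3 left: {3,4,5}→3
  4 left: {2,3,4,5}→3
  placing 0:f first → 3 extensions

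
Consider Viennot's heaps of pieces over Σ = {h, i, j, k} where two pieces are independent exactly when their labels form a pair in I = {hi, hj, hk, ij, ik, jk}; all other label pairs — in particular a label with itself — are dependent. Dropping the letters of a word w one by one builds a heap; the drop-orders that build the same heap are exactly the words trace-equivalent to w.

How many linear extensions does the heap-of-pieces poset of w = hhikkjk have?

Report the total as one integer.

420

0(h) covers ∅
1(h) covers 0:h
2(i) covers ∅
3(k) covers ∅
4(k) covers 3:k
5(j) covers ∅
6(k) covers 4:k
floor of heap: 0:h, 2:i, 3:k, 5:j
completions by unplaced set U, small U first (add the entries for U minus each lowest piece of U):
  |U|=1: {1}:1  {2}:1  {5}:1  {6}:1
  |U|=2: {0,1}:1  {1,2}:2  {1,5}:2  {1,6}:2  {2,5}:2  {2,6}:2  {4,6}:1  {5,6}:2
  |U|=3: {0,1,2}:3  {0,1,5}:3  {0,1,6}:3  {1,2,5}:6  {1,2,6}:6  {1,4,6}:3  {1,5,6}:6  {2,4,6}:3  {2,5,6}:6  {3,4,6}:1  {4,5,6}:3
  |U|=4: {0,1,2,5}:12  {0,1,2,6}:12  {0,1,4,6}:6  {0,1,5,6}:12  {1,2,4,6}:12  {1,2,5,6}:24  {1,3,4,6}:4  {1,4,5,6}:12  {2,3,4,6}:4  {2,4,5,6}:12  {3,4,5,6}:4
  |U|=5: {0,1,2,4,6}:30  {0,1,2,5,6}:60  {0,1,3,4,6}:10  {0,1,4,5,6}:30  {1,2,3,4,6}:20  {1,2,4,5,6}:60  {1,3,4,5,6}:20  {2,3,4,5,6}:20
  start at 0(h): 120
  start at 2(i): 60
  start at 3(k): 180
  start at 5(j): 60
sum over floor = 420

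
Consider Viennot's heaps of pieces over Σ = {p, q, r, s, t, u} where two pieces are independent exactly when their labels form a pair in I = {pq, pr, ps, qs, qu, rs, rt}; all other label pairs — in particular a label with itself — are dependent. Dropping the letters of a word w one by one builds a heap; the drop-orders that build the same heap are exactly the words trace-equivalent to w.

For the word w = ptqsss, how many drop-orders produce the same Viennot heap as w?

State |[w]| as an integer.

4

drop 0:p onto floor
drop 1:t onto {0:p}
drop 2:q onto {1:t}
drop 3:s onto {1:t}
drop 4:s onto {3:s}
drop 5:s onto {4:s}
ground layer = {0:p}
drop-orders for the pieces not yet dropped (sum over which currently-grounded one goes next):
  1 to go: {2} 1  {5} 1
  2 to go: {2,5} 2  {4,5} 1
  3 to go: {2,4,5} 3  {3,4,5} 1
  4 to go: {2,3,4,5} 4
  if 0:p drops first: 4 orders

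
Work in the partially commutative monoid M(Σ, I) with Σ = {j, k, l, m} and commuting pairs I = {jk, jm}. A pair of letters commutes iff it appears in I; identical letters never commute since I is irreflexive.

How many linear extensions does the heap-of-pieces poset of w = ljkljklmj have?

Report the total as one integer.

drop 0:l onto floor
drop 1:j onto {0:l}
drop 2:k onto {0:l}
drop 3:l onto {1:j, 2:k}
drop 4:j onto {3:l}
drop 5:k onto {3:l}
drop 6:l onto {4:j, 5:k}
drop 7:m onto {6:l}
drop 8:j onto {6:l}
ground layer = {0:l}
drop-orders for the pieces not yet dropped (sum over which currently-grounded one goes next):
  1 to go: {7} 1  {8} 1
  2 to go: {7,8} 2
  3 to go: {6,7,8} 2
  4 to go: {4,6,7,8} 2  {5,6,7,8} 2
  5 to go: {4,5,6,7,8} 4
  6 to go: {3,4,5,6,7,8} 4
  7 to go: {1,3,4,5,6,7,8} 4  {2,3,4,5,6,7,8} 4
  if 0:l drops first: 8 orders

8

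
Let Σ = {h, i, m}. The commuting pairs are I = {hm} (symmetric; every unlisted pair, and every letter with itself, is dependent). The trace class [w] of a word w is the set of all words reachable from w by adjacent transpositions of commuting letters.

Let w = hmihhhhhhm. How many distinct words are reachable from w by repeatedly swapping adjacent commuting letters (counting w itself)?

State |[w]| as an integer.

14

0(h) covers ∅
1(m) covers ∅
2(i) covers 0:h, 1:m
3(h) covers 2:i
4(h) covers 3:h
5(h) covers 4:h
6(h) covers 5:h
7(h) covers 6:h
8(h) covers 7:h
9(m) covers 2:i
floor of heap: 0:h, 1:m
completions by unplaced set U, small U first (add the entries for U minus each lowest piece of U):
  |U|=1: {8}:1  {9}:1
  |U|=2: {7,8}:1  {8,9}:2
  |U|=3: {6,7,8}:1  {7,8,9}:3
  |U|=4: {5,6,7,8}:1  {6,7,8,9}:4
  |U|=5: {4,5,6,7,8}:1  {5,6,7,8,9}:5
  |U|=6: {3,4,5,6,7,8}:1  {4,5,6,7,8,9}:6
  |U|=7: {3,4,5,6,7,8,9}:7
  |U|=8: {2,3,4,5,6,7,8,9}:7
  start at 0(h): 7
  start at 1(m): 7
sum over floor = 14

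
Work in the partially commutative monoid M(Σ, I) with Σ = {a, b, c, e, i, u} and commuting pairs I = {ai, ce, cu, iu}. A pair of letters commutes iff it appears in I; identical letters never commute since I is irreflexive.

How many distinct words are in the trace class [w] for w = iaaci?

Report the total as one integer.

0(i) covers ∅
1(a) covers ∅
2(a) covers 1:a
3(c) covers 0:i, 2:a
4(i) covers 3:c
floor of heap: 0:i, 1:a
completions by unplaced set U, small U first (add the entries for U minus each lowest piece of U):
  |U|=1: {4}:1
  |U|=2: {3,4}:1
  |U|=3: {0,3,4}:1  {2,3,4}:1
  start at 0(i): 1
  start at 1(a): 2
sum over floor = 3

3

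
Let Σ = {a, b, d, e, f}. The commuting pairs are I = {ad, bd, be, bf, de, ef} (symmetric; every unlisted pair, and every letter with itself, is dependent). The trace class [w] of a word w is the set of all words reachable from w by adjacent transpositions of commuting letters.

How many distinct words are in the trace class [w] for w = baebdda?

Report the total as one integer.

#0=b has no predecessor
#1=a depends on [0:b]
#2=e depends on [1:a]
#3=b depends on [1:a]
#4=d has no predecessor
#5=d depends on [4:d]
#6=a depends on [2:e, 3:b]
sources: [0:b, 4:d]
N(rest) = Σ N(rest − s) over sources s of rest; N(one piece) = 1:
  size 1 → [5]=1  [6]=1
  size 2 → [2,6]=1  [3,6]=1  [4,5]=1  [5,6]=2
  size 3 → [2,3,6]=2  [2,5,6]=3  [3,5,6]=3  [4,5,6]=3
  size 4 → [1,2,3,6]=2  [2,3,5,6]=8  [2,4,5,6]=6  [3,4,5,6]=6
  size 5 → [0,1,2,3,6]=2  [1,2,3,5,6]=10  [2,3,4,5,6]=20
  first=0(b) contributes 30
  first=4(d) contributes 12
|[w]| = 42

42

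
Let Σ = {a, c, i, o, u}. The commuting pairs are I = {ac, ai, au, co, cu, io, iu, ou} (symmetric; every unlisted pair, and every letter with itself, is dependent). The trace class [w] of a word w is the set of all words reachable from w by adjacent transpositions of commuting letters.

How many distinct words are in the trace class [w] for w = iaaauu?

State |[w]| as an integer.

piece 0:i — minimal
piece 1:a — minimal
piece 2:a rests on {1:a}
piece 3:a rests on {2:a}
piece 4:u — minimal
piece 5:u rests on {4:u}
minimal pieces: {0:i, 1:a, 4:u}
ways to finish when only these pieces remain (= sum over removing one remaining piece with nothing left below it):
  1 left: {0}→1  {3}→1  {5}→1
  2 left: {0,3}→2  {0,5}→2  {2,3}→1  {3,5}→2  {4,5}→1
  3 left: {0,2,3}→3  {0,3,5}→6  {0,4,5}→3  {1,2,3}→1  {2,3,5}→3  {3,4,5}→3
  4 left: {0,1,2,3}→4  {0,2,3,5}→12  {0,3,4,5}→12  {1,2,3,5}→4  {2,3,4,5}→6
  placing 0:i first → 10 extensions
  placing 1:a first → 30 extensions
  placing 4:u first → 20 extensions
total linear extensions = 60

60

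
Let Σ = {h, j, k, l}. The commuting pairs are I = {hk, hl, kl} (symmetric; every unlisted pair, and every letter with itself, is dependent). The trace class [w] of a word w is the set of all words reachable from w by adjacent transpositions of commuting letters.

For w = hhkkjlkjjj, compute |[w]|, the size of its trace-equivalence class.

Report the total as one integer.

piece 0:h — minimal
piece 1:h rests on {0:h}
piece 2:k — minimal
piece 3:k rests on {2:k}
piece 4:j rests on {1:h, 3:k}
piece 5:l rests on {4:j}
piece 6:k rests on {4:j}
piece 7:j rests on {5:l, 6:k}
piece 8:j rests on {7:j}
piece 9:j rests on {8:j}
minimal pieces: {0:h, 2:k}
ways to finish when only these pieces remain (= sum over removing one remaining piece with nothing left below it):
  1 left: {9}→1
  2 left: {8,9}→1
  3 left: {7,8,9}→1
  4 left: {5,7,8,9}→1  {6,7,8,9}→1
  5 left: {5,6,7,8,9}→2
  6 left: {4,5,6,7,8,9}→2
  7 left: {1,4,5,6,7,8,9}→2  {3,4,5,6,7,8,9}→2
  8 left: {0,1,4,5,6,7,8,9}→2  {1,3,4,5,6,7,8,9}→4  {2,3,4,5,6,7,8,9}→2
  placing 0:h first → 6 extensions
  placing 2:k first → 6 extensions
total linear extensions = 12

12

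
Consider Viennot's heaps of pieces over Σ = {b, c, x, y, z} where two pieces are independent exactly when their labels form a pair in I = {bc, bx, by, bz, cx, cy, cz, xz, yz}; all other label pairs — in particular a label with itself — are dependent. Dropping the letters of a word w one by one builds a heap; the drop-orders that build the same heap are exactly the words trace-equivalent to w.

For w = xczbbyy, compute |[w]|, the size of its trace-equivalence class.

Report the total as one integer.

0(x) covers ∅
1(c) covers ∅
2(z) covers ∅
3(b) covers ∅
4(b) covers 3:b
5(y) covers 0:x
6(y) covers 5:y
floor of heap: 0:x, 1:c, 2:z, 3:b
completions by unplaced set U, small U first (add the entries for U minus each lowest piece of U):
  |U|=1: {1}:1  {2}:1  {4}:1  {6}:1
  |U|=2: {1,2}:2  {1,4}:2  {1,6}:2  {2,4}:2  {2,6}:2  {3,4}:1  {4,6}:2  {5,6}:1
  |U|=3: {0,5,6}:1  {1,2,4}:6  {1,2,6}:6  {1,3,4}:3  {1,4,6}:6  {1,5,6}:3  {2,3,4}:3  {2,4,6}:6  {2,5,6}:3  {3,4,6}:3  {4,5,6}:3
  |U|=4: {0,1,5,6}:4  {0,2,5,6}:4  {0,4,5,6}:4  {1,2,3,4}:12  {1,2,4,6}:24  {1,2,5,6}:12  {1,3,4,6}:12  {1,4,5,6}:12  {2,3,4,6}:12  {2,4,5,6}:12  {3,4,5,6}:6
  |U|=5: {0,1,2,5,6}:20  {0,1,4,5,6}:20  {0,2,4,5,6}:20  {0,3,4,5,6}:10  {1,2,3,4,6}:60  {1,2,4,5,6}:60  {1,3,4,5,6}:30  {2,3,4,5,6}:30
  start at 0(x): 180
  start at 1(c): 60
  start at 2(z): 60
  start at 3(b): 120
sum over floor = 420

420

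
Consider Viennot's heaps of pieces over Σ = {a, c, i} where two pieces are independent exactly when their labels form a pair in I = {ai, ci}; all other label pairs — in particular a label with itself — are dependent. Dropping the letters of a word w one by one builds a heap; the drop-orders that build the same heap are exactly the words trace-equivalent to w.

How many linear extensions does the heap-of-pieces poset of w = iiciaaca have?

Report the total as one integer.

56

drop 0:i onto floor
drop 1:i onto {0:i}
drop 2:c onto floor
drop 3:i onto {1:i}
drop 4:a onto {2:c}
drop 5:a onto {4:a}
drop 6:c onto {5:a}
drop 7:a onto {6:c}
ground layer = {0:i, 2:c}
drop-orders for the pieces not yet dropped (sum over which currently-grounded one goes next):
  1 to go: {3} 1  {7} 1
  2 to go: {1,3} 1  {3,7} 2  {6,7} 1
  3 to go: {0,1,3} 1  {1,3,7} 3  {3,6,7} 3  {5,6,7} 1
  4 to go: {0,1,3,7} 4  {1,3,6,7} 6  {3,5,6,7} 4  {4,5,6,7} 1
  5 to go: {0,1,3,6,7} 10  {1,3,5,6,7} 10  {2,4,5,6,7} 1  {3,4,5,6,7} 5
  6 to go: {0,1,3,5,6,7} 20  {1,3,4,5,6,7} 15  {2,3,4,5,6,7} 6
  if 0:i drops first: 21 orders
  if 2:c drops first: 35 orders
heap linearizations: 56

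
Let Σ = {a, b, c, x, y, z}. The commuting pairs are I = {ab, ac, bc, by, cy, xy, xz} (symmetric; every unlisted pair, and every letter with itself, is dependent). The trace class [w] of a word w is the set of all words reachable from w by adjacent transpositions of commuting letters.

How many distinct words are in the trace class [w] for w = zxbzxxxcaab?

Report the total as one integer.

96

piece 0:z — minimal
piece 1:x — minimal
piece 2:b rests on {0:z, 1:x}
piece 3:z rests on {2:b}
piece 4:x rests on {2:b}
piece 5:x rests on {4:x}
piece 6:x rests on {5:x}
piece 7:c rests on {3:z, 6:x}
piece 8:a rests on {3:z, 6:x}
piece 9:a rests on {8:a}
piece 10:b rests on {3:z, 6:x}
minimal pieces: {0:z, 1:x}
ways to finish when only these pieces remain (= sum over removing one remaining piece with nothing left below it):
  1 left: {7}→1  {9}→1  {10}→1
  2 left: {7,9}→2  {7,10}→2  {8,9}→1  {9,10}→2
  3 left: {7,8,9}→3  {7,9,10}→6  {8,9,10}→3
  4 left: {7,8,9,10}→12
  5 left: {3,7,8,9,10}→12  {6,7,8,9,10}→12
  6 left: {3,6,7,8,9,10}→24  {5,6,7,8,9,10}→12
  7 left: {3,5,6,7,8,9,10}→36  {4,5,6,7,8,9,10}→12
  8 left: {3,4,5,6,7,8,9,10}→48
  9 left: {2,3,4,5,6,7,8,9,10}→48
  placing 0:z first → 48 extensions
  placing 1:x first → 48 extensions
total linear extensions = 96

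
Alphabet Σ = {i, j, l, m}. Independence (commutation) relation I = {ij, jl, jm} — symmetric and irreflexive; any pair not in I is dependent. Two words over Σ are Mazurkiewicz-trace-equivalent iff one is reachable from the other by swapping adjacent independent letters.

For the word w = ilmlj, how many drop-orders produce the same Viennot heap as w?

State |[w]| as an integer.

0(i) covers ∅
1(l) covers 0:i
2(m) covers 1:l
3(l) covers 2:m
4(j) covers ∅
floor of heap: 0:i, 4:j
completions by unplaced set U, small U first (add the entries for U minus each lowest piece of U):
  |U|=1: {3}:1  {4}:1
  |U|=2: {2,3}:1  {3,4}:2
  |U|=3: {1,2,3}:1  {2,3,4}:3
  start at 0(i): 4
  start at 4(j): 1
sum over floor = 5

5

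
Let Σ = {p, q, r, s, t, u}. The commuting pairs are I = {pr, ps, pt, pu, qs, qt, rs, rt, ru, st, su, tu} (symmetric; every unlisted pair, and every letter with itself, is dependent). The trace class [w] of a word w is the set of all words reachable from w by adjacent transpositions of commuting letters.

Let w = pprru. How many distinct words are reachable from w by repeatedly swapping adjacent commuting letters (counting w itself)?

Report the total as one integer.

30

0(p) covers ∅
1(p) covers 0:p
2(r) covers ∅
3(r) covers 2:r
4(u) covers ∅
floor of heap: 0:p, 2:r, 4:u
completions by unplaced set U, small U first (add the entries for U minus each lowest piece of U):
  |U|=1: {1}:1  {3}:1  {4}:1
  |U|=2: {0,1}:1  {1,3}:2  {1,4}:2  {2,3}:1  {3,4}:2
  |U|=3: {0,1,3}:3  {0,1,4}:3  {1,2,3}:3  {1,3,4}:6  {2,3,4}:3
  start at 0(p): 12
  start at 2(r): 12
  start at 4(u): 6
sum over floor = 30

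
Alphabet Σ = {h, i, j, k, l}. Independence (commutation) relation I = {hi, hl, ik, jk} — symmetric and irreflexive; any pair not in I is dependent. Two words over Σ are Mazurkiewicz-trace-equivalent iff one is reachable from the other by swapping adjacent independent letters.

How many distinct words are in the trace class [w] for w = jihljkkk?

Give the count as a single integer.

piece 0:j — minimal
piece 1:i rests on {0:j}
piece 2:h rests on {0:j}
piece 3:l rests on {1:i}
piece 4:j rests on {2:h, 3:l}
piece 5:k rests on {2:h, 3:l}
piece 6:k rests on {5:k}
piece 7:k rests on {6:k}
minimal pieces: {0:j}
ways to finish when only these pieces remain (= sum over removing one remaining piece with nothing left below it):
  1 left: {4}→1  {7}→1
  2 left: {4,7}→2  {6,7}→1
  3 left: {4,6,7}→3  {5,6,7}→1
  4 left: {4,5,6,7}→4
  5 left: {2,4,5,6,7}→4  {3,4,5,6,7}→4
  6 left: {1,3,4,5,6,7}→4  {2,3,4,5,6,7}→8
  placing 0:j first → 12 extensions

12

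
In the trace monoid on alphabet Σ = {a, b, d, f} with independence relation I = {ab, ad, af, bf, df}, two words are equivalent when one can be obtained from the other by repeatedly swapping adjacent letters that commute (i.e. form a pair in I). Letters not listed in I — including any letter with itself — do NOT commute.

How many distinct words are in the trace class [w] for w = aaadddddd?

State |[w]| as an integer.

drop 0:a onto floor
drop 1:a onto {0:a}
drop 2:a onto {1:a}
drop 3:d onto floor
drop 4:d onto {3:d}
drop 5:d onto {4:d}
drop 6:d onto {5:d}
drop 7:d onto {6:d}
drop 8:d onto {7:d}
ground layer = {0:a, 3:d}
drop-orders for the pieces not yet dropped (sum over which currently-grounded one goes next):
  1 to go: {2} 1  {8} 1
  2 to go: {1,2} 1  {2,8} 2  {7,8} 1
  3 to go: {0,1,2} 1  {1,2,8} 3  {2,7,8} 3  {6,7,8} 1
  4 to go: {0,1,2,8} 4  {1,2,7,8} 6  {2,6,7,8} 4  {5,6,7,8} 1
  5 to go: {0,1,2,7,8} 10  {1,2,6,7,8} 10  {2,5,6,7,8} 5  {4,5,6,7,8} 1
  6 to go: {0,1,2,6,7,8} 20  {1,2,5,6,7,8} 15  {2,4,5,6,7,8} 6  {3,4,5,6,7,8} 1
  7 to go: {0,1,2,5,6,7,8} 35  {1,2,4,5,6,7,8} 21  {2,3,4,5,6,7,8} 7
  if 0:a drops first: 28 orders
  if 3:d drops first: 56 orders
heap linearizations: 84

84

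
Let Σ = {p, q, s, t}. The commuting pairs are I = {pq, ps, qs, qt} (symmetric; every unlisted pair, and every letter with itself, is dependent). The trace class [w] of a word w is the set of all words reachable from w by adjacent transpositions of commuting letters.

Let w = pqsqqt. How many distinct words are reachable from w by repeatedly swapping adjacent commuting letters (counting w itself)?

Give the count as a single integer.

40

piece 0:p — minimal
piece 1:q — minimal
piece 2:s — minimal
piece 3:q rests on {1:q}
piece 4:q rests on {3:q}
piece 5:t rests on {0:p, 2:s}
minimal pieces: {0:p, 1:q, 2:s}
ways to finish when only these pieces remain (= sum over removing one remaining piece with nothing left below it):
  1 left: {4}→1  {5}→1
  2 left: {0,5}→1  {2,5}→1  {3,4}→1  {4,5}→2
  3 left: {0,2,5}→2  {0,4,5}→3  {1,3,4}→1  {2,4,5}→3  {3,4,5}→3
  4 left: {0,2,4,5}→8  {0,3,4,5}→6  {1,3,4,5}→4  {2,3,4,5}→6
  placing 0:p first → 10 extensions
  placing 1:q first → 20 extensions
  placing 2:s first → 10 extensions
total linear extensions = 40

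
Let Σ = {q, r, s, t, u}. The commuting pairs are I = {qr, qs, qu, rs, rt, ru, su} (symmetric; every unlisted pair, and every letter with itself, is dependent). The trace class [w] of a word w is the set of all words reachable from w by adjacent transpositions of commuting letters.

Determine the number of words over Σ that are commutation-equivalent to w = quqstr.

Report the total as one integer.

72

0(q) covers ∅
1(u) covers ∅
2(q) covers 0:q
3(s) covers ∅
4(t) covers 1:u, 2:q, 3:s
5(r) covers ∅
floor of heap: 0:q, 1:u, 3:s, 5:r
completions by unplaced set U, small U first (add the entries for U minus each lowest piece of U):
  |U|=1: {4}:1  {5}:1
  |U|=2: {1,4}:1  {2,4}:1  {3,4}:1  {4,5}:2
  |U|=3: {0,2,4}:1  {1,2,4}:2  {1,3,4}:2  {1,4,5}:3  {2,3,4}:2  {2,4,5}:3  {3,4,5}:3
  |U|=4: {0,1,2,4}:3  {0,2,3,4}:3  {0,2,4,5}:4  {1,2,3,4}:6  {1,2,4,5}:8  {1,3,4,5}:8  {2,3,4,5}:8
  start at 0(q): 30
  start at 1(u): 15
  start at 3(s): 15
  start at 5(r): 12
sum over floor = 72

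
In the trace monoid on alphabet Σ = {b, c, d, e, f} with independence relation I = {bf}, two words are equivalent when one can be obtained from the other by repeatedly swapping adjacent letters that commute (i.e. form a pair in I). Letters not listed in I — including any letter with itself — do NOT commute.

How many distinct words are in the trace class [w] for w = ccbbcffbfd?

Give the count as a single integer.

drop 0:c onto floor
drop 1:c onto {0:c}
drop 2:b onto {1:c}
drop 3:b onto {2:b}
drop 4:c onto {3:b}
drop 5:f onto {4:c}
drop 6:f onto {5:f}
drop 7:b onto {4:c}
drop 8:f onto {6:f}
drop 9:d onto {7:b, 8:f}
ground layer = {0:c}
drop-orders for the pieces not yet dropped (sum over which currently-grounded one goes next):
  1 to go: {9} 1
  2 to go: {7,9} 1  {8,9} 1
  3 to go: {6,8,9} 1  {7,8,9} 2
  4 to go: {5,6,8,9} 1  {6,7,8,9} 3
  5 to go: {5,6,7,8,9} 4
  6 to go: {4,5,6,7,8,9} 4
  7 to go: {3,4,5,6,7,8,9} 4
  8 to go: {2,3,4,5,6,7,8,9} 4
  if 0:c drops first: 4 orders

4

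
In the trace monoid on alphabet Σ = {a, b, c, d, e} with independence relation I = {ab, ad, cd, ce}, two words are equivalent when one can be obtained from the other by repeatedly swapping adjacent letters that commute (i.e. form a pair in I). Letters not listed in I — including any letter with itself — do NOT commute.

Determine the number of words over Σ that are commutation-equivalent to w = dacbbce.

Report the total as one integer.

6

piece 0:d — minimal
piece 1:a — minimal
piece 2:c rests on {1:a}
piece 3:b rests on {0:d, 2:c}
piece 4:b rests on {3:b}
piece 5:c rests on {4:b}
piece 6:e rests on {4:b}
minimal pieces: {0:d, 1:a}
ways to finish when only these pieces remain (= sum over removing one remaining piece with nothing left below it):
  1 left: {5}→1  {6}→1
  2 left: {5,6}→2
  3 left: {4,5,6}→2
  4 left: {3,4,5,6}→2
  5 left: {0,3,4,5,6}→2  {2,3,4,5,6}→2
  placing 0:d first → 2 extensions
  placing 1:a first → 4 extensions
total linear extensions = 6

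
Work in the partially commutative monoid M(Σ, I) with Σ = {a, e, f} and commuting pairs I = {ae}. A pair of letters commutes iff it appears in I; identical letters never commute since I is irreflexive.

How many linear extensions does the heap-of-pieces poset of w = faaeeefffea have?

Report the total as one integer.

0(f) covers ∅
1(a) covers 0:f
2(a) covers 1:a
3(e) covers 0:f
4(e) covers 3:e
5(e) covers 4:e
6(f) covers 2:a, 5:e
7(f) covers 6:f
8(f) covers 7:f
9(e) covers 8:f
10(a) covers 8:f
floor of heap: 0:f
completions by unplaced set U, small U first (add the entries for U minus each lowest piece of U):
  |U|=1: {9}:1  {10}:1
  |U|=2: {9,10}:2
  |U|=3: {8,9,10}:2
  |U|=4: {7,8,9,10}:2
  |U|=5: {6,7,8,9,10}:2
  |U|=6: {2,6,7,8,9,10}:2  {5,6,7,8,9,10}:2
  |U|=7: {1,2,6,7,8,9,10}:2  {2,5,6,7,8,9,10}:4  {4,5,6,7,8,9,10}:2
  |U|=8: {1,2,5,6,7,8,9,10}:6  {2,4,5,6,7,8,9,10}:6  {3,4,5,6,7,8,9,10}:2
  |U|=9: {1,2,4,5,6,7,8,9,10}:12  {2,3,4,5,6,7,8,9,10}:8
  start at 0(f): 20

20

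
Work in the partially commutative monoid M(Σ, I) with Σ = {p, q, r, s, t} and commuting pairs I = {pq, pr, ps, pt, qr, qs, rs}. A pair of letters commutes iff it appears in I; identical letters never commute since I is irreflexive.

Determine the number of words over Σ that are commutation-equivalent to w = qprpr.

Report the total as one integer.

30

piece 0:q — minimal
piece 1:p — minimal
piece 2:r — minimal
piece 3:p rests on {1:p}
piece 4:r rests on {2:r}
minimal pieces: {0:q, 1:p, 2:r}
ways to finish when only these pieces remain (= sum over removing one remaining piece with nothing left below it):
  1 left: {0}→1  {3}→1  {4}→1
  2 left: {0,3}→2  {0,4}→2  {1,3}→1  {2,4}→1  {3,4}→2
  3 left: {0,1,3}→3  {0,2,4}→3  {0,3,4}→6  {1,3,4}→3  {2,3,4}→3
  placing 0:q first → 6 extensions
  placing 1:p first → 12 extensions
  placing 2:r first → 12 extensions
total linear extensions = 30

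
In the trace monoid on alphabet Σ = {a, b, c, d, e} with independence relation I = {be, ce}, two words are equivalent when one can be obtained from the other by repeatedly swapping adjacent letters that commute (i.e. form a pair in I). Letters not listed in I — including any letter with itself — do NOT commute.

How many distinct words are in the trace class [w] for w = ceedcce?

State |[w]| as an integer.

9

drop 0:c onto floor
drop 1:e onto floor
drop 2:e onto {1:e}
drop 3:d onto {0:c, 2:e}
drop 4:c onto {3:d}
drop 5:c onto {4:c}
drop 6:e onto {3:d}
ground layer = {0:c, 1:e}
drop-orders for the pieces not yet dropped (sum over which currently-grounded one goes next):
  1 to go: {5} 1  {6} 1
  2 to go: {4,5} 1  {5,6} 2
  3 to go: {4,5,6} 3
  4 to go: {3,4,5,6} 3
  5 to go: {0,3,4,5,6} 3  {2,3,4,5,6} 3
  if 0:c drops first: 3 orders
  if 1:e drops first: 6 orders
heap linearizations: 9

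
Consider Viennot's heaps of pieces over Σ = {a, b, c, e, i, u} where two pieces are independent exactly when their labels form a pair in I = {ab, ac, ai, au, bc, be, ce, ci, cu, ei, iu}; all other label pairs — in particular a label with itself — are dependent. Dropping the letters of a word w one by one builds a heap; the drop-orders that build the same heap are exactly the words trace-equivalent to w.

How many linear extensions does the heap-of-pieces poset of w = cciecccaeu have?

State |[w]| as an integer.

drop 0:c onto floor
drop 1:c onto {0:c}
drop 2:i onto floor
drop 3:e onto floor
drop 4:c onto {1:c}
drop 5:c onto {4:c}
drop 6:c onto {5:c}
drop 7:a onto {3:e}
drop 8:e onto {7:a}
drop 9:u onto {8:e}
ground layer = {0:c, 2:i, 3:e}
drop-orders for the pieces not yet dropped (sum over which currently-grounded one goes next):
  1 to go: {2} 1  {6} 1  {9} 1
  2 to go: {2,6} 2  {2,9} 2  {5,6} 1  {6,9} 2  {8,9} 1
  3 to go: {2,5,6} 3  {2,6,9} 6  {2,8,9} 3  {4,5,6} 1  {5,6,9} 3  {6,8,9} 3  {7,8,9} 1
  4 to go: {1,4,5,6} 1  {2,4,5,6} 4  {2,5,6,9} 12  {2,6,8,9} 12  {2,7,8,9} 4  {3,7,8,9} 1  {4,5,6,9} 4  {5,6,8,9} 6  {6,7,8,9} 4
  5 to go: {0,1,4,5,6} 1  {1,2,4,5,6} 5  {1,4,5,6,9} 5  {2,3,7,8,9} 5  {2,4,5,6,9} 20  {2,5,6,8,9} 30  {2,6,7,8,9} 20  {3,6,7,8,9} 5  {4,5,6,8,9} 10  {5,6,7,8,9} 10
  6 to go: {0,1,2,4,5,6} 6  {0,1,4,5,6,9} 6  {1,2,4,5,6,9} 30  {1,4,5,6,8,9} 15  {2,3,6,7,8,9} 30  {2,4,5,6,8,9} 60  {2,5,6,7,8,9} 60  {3,5,6,7,8,9} 15  {4,5,6,7,8,9} 20
  7 to go: {0,1,2,4,5,6,9} 42  {0,1,4,5,6,8,9} 21  {1,2,4,5,6,8,9} 105  {1,4,5,6,7,8,9} 35  {2,3,5,6,7,8,9} 105  {2,4,5,6,7,8,9} 140  {3,4,5,6,7,8,9} 35
  8 to go: {0,1,2,4,5,6,8,9} 168  {0,1,4,5,6,7,8,9} 56  {1,2,4,5,6,7,8,9} 280  {1,3,4,5,6,7,8,9} 70  {2,3,4,5,6,7,8,9} 280
  if 0:c drops first: 630 orders
  if 2:i drops first: 126 orders
  if 3:e drops first: 504 orders
heap linearizations: 1260

1260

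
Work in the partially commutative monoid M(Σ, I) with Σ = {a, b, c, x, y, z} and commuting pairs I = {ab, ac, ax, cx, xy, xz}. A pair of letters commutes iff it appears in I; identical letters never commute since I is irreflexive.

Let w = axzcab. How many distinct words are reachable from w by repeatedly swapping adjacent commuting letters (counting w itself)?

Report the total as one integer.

14

#0=a has no predecessor
#1=x has no predecessor
#2=z depends on [0:a]
#3=c depends on [2:z]
#4=a depends on [2:z]
#5=b depends on [1:x, 3:c]
sources: [0:a, 1:x]
N(rest) = Σ N(rest − s) over sources s of rest; N(one piece) = 1:
  size 1 → [4]=1  [5]=1
  size 2 → [1,5]=1  [3,5]=1  [4,5]=2
  size 3 → [1,3,5]=2  [1,4,5]=3  [3,4,5]=3
  size 4 → [1,3,4,5]=8  [2,3,4,5]=3
  first=0(a) contributes 11
  first=1(x) contributes 3
|[w]| = 14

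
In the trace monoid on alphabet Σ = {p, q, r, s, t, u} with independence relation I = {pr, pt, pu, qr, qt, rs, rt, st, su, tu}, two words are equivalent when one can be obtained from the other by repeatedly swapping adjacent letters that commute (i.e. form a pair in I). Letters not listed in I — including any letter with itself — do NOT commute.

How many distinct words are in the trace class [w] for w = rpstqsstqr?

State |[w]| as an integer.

drop 0:r onto floor
drop 1:p onto floor
drop 2:s onto {1:p}
drop 3:t onto floor
drop 4:q onto {2:s}
drop 5:s onto {4:q}
drop 6:s onto {5:s}
drop 7:t onto {3:t}
drop 8:q onto {6:s}
drop 9:r onto {0:r}
ground layer = {0:r, 1:p, 3:t}
drop-orders for the pieces not yet dropped (sum over which currently-grounded one goes next):
  1 to go: {7} 1  {8} 1  {9} 1
  2 to go: {0,9} 1  {3,7} 1  {6,8} 1  {7,8} 2  {7,9} 2  {8,9} 2
  3 to go: {0,7,9} 3  {0,8,9} 3  {3,7,8} 3  {3,7,9} 3  {5,6,8} 1  {6,7,8} 3  {6,8,9} 3  {7,8,9} 6
  4 to go: {0,3,7,9} 6  {0,6,8,9} 6  {0,7,8,9} 12  {3,6,7,8} 6  {3,7,8,9} 12  {4,5,6,8} 1  {5,6,7,8} 4  {5,6,8,9} 4  {6,7,8,9} 12
  5 to go: {0,3,7,8,9} 30  {0,5,6,8,9} 10  {0,6,7,8,9} 30  {2,4,5,6,8} 1  {3,5,6,7,8} 10  {3,6,7,8,9} 30  {4,5,6,7,8} 5  {4,5,6,8,9} 5  {5,6,7,8,9} 20
  6 to go: {0,3,6,7,8,9} 90  {0,4,5,6,8,9} 15  {0,5,6,7,8,9} 60  {1,2,4,5,6,8} 1  {2,4,5,6,7,8} 6  {2,4,5,6,8,9} 6  {3,4,5,6,7,8} 15  {3,5,6,7,8,9} 60  {4,5,6,7,8,9} 30
  7 to go: {0,2,4,5,6,8,9} 21  {0,3,5,6,7,8,9} 210  {0,4,5,6,7,8,9} 105  {1,2,4,5,6,7,8} 7  {1,2,4,5,6,8,9} 7  {2,3,4,5,6,7,8} 21  {2,4,5,6,7,8,9} 42  {3,4,5,6,7,8,9} 105
  8 to go: {0,1,2,4,5,6,8,9} 28  {0,2,4,5,6,7,8,9} 168  {0,3,4,5,6,7,8,9} 420  {1,2,3,4,5,6,7,8} 28  {1,2,4,5,6,7,8,9} 56  {2,3,4,5,6,7,8,9} 168
  if 0:r drops first: 252 orders
  if 1:p drops first: 756 orders
  if 3:t drops first: 252 orders
heap linearizations: 1260

1260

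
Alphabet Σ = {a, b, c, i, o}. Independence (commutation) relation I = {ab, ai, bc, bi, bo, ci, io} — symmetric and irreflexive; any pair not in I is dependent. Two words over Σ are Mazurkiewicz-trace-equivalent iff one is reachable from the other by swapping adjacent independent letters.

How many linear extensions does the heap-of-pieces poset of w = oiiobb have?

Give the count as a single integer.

#0=o has no predecessor
#1=i has no predecessor
#2=i depends on [1:i]
#3=o depends on [0:o]
#4=b has no predecessor
#5=b depends on [4:b]
sources: [0:o, 1:i, 4:b]
N(rest) = Σ N(rest − s) over sources s of rest; N(one piece) = 1:
  size 1 → [2]=1  [3]=1  [5]=1
  size 2 → [0,3]=1  [1,2]=1  [2,3]=2  [2,5]=2  [3,5]=2  [4,5]=1
  size 3 → [0,2,3]=3  [0,3,5]=3  [1,2,3]=3  [1,2,5]=3  [2,3,5]=6  [2,4,5]=3  [3,4,5]=3
  size 4 → [0,1,2,3]=6  [0,2,3,5]=12  [0,3,4,5]=6  [1,2,3,5]=12  [1,2,4,5]=6  [2,3,4,5]=12
  first=0(o) contributes 30
  first=1(i) contributes 30
  first=4(b) contributes 30
|[w]| = 90

90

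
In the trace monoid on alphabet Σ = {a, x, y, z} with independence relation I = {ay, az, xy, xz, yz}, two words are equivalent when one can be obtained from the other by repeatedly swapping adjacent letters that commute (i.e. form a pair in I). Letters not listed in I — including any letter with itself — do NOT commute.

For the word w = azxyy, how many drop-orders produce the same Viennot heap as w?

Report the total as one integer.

0(a) covers ∅
1(z) covers ∅
2(x) covers 0:a
3(y) covers ∅
4(y) covers 3:y
floor of heap: 0:a, 1:z, 3:y
completions by unplaced set U, small U first (add the entries for U minus each lowest piece of U):
  |U|=1: {1}:1  {2}:1  {4}:1
  |U|=2: {0,2}:1  {1,2}:2  {1,4}:2  {2,4}:2  {3,4}:1
  |U|=3: {0,1,2}:3  {0,2,4}:3  {1,2,4}:6  {1,3,4}:3  {2,3,4}:3
  start at 0(a): 12
  start at 1(z): 6
  start at 3(y): 12
sum over floor = 30

30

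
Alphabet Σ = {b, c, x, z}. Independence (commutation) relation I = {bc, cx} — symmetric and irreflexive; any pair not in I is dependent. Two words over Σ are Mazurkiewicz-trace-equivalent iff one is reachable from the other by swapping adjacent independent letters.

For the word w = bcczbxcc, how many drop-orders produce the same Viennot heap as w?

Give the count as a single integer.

0(b) covers ∅
1(c) covers ∅
2(c) covers 1:c
3(z) covers 0:b, 2:c
4(b) covers 3:z
5(x) covers 4:b
6(c) covers 3:z
7(c) covers 6:c
floor of heap: 0:b, 1:c
completions by unplaced set U, small U first (add the entries for U minus each lowest piece of U):
  |U|=1: {5}:1  {7}:1
  |U|=2: {4,5}:1  {5,7}:2  {6,7}:1
  |U|=3: {4,5,7}:3  {5,6,7}:3
  |U|=4: {4,5,6,7}:6
  |U|=5: {3,4,5,6,7}:6
  |U|=6: {0,3,4,5,6,7}:6  {2,3,4,5,6,7}:6
  start at 0(b): 6
  start at 1(c): 12
sum over floor = 18

18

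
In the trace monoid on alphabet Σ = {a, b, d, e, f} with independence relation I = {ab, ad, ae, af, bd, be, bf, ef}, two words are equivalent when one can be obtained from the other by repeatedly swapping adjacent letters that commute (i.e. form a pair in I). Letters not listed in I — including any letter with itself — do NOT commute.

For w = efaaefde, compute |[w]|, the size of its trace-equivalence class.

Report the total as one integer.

#0=e has no predecessor
#1=f has no predecessor
#2=a has no predecessor
#3=a depends on [2:a]
#4=e depends on [0:e]
#5=f depends on [1:f]
#6=d depends on [4:e, 5:f]
#7=e depends on [6:d]
sources: [0:e, 1:f, 2:a]
N(rest) = Σ N(rest − s) over sources s of rest; N(one piece) = 1:
  size 1 → [3]=1  [7]=1
  size 2 → [2,3]=1  [3,7]=2  [6,7]=1
  size 3 → [2,3,7]=3  [3,6,7]=3  [4,6,7]=1  [5,6,7]=1
  size 4 → [0,4,6,7]=1  [1,5,6,7]=1  [2,3,6,7]=6  [3,4,6,7]=4  [3,5,6,7]=4  [4,5,6,7]=2
  size 5 → [0,3,4,6,7]=5  [0,4,5,6,7]=3  [1,3,5,6,7]=5  [1,4,5,6,7]=3  [2,3,4,6,7]=10  [2,3,5,6,7]=10  [3,4,5,6,7]=10
  size 6 → [0,1,4,5,6,7]=6  [0,2,3,4,6,7]=15  [0,3,4,5,6,7]=18  [1,2,3,5,6,7]=15  [1,3,4,5,6,7]=18  [2,3,4,5,6,7]=30
  first=0(e) contributes 63
  first=1(f) contributes 63
  first=2(a) contributes 42
|[w]| = 168

168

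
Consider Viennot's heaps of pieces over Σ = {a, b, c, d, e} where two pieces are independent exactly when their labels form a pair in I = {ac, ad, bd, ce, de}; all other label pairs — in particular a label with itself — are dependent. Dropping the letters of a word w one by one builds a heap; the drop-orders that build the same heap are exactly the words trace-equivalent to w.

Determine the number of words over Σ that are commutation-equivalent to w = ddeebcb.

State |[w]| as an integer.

10

piece 0:d — minimal
piece 1:d rests on {0:d}
piece 2:e — minimal
piece 3:e rests on {2:e}
piece 4:b rests on {3:e}
piece 5:c rests on {1:d, 4:b}
piece 6:b rests on {5:c}
minimal pieces: {0:d, 2:e}
ways to finish when only these pieces remain (= sum over removing one remaining piece with nothing left below it):
  1 left: {6}→1
  2 left: {5,6}→1
  3 left: {1,5,6}→1  {4,5,6}→1
  4 left: {0,1,5,6}→1  {1,4,5,6}→2  {3,4,5,6}→1
  5 left: {0,1,4,5,6}→3  {1,3,4,5,6}→3  {2,3,4,5,6}→1
  placing 0:d first → 4 extensions
  placing 2:e first → 6 extensions
total linear extensions = 10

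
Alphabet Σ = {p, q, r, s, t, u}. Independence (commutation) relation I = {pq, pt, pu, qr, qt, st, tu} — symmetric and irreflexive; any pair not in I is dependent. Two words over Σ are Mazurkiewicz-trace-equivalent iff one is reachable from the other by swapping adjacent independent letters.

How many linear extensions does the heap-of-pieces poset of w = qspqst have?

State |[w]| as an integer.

12

drop 0:q onto floor
drop 1:s onto {0:q}
drop 2:p onto {1:s}
drop 3:q onto {1:s}
drop 4:s onto {2:p, 3:q}
drop 5:t onto floor
ground layer = {0:q, 5:t}
drop-orders for the pieces not yet dropped (sum over which currently-grounded one goes next):
  1 to go: {4} 1  {5} 1
  2 to go: {2,4} 1  {3,4} 1  {4,5} 2
  3 to go: {2,3,4} 2  {2,4,5} 3  {3,4,5} 3
  4 to go: {1,2,3,4} 2  {2,3,4,5} 8
  if 0:q drops first: 10 orders
  if 5:t drops first: 2 orders
heap linearizations: 12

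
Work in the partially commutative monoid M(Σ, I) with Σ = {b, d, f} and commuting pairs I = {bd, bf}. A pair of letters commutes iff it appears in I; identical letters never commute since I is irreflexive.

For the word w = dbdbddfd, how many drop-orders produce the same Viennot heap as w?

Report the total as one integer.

#0=d has no predecessor
#1=b has no predecessor
#2=d depends on [0:d]
#3=b depends on [1:b]
#4=d depends on [2:d]
#5=d depends on [4:d]
#6=f depends on [5:d]
#7=d depends on [6:f]
sources: [0:d, 1:b]
N(rest) = Σ N(rest − s) over sources s of rest; N(one piece) = 1:
  size 1 → [3]=1  [7]=1
  size 2 → [1,3]=1  [3,7]=2  [6,7]=1
  size 3 → [1,3,7]=3  [3,6,7]=3  [5,6,7]=1
  size 4 → [1,3,6,7]=6  [3,5,6,7]=4  [4,5,6,7]=1
  size 5 → [1,3,5,6,7]=10  [2,4,5,6,7]=1  [3,4,5,6,7]=5
  size 6 → [0,2,4,5,6,7]=1  [1,3,4,5,6,7]=15  [2,3,4,5,6,7]=6
  first=0(d) contributes 21
  first=1(b) contributes 7
|[w]| = 28

28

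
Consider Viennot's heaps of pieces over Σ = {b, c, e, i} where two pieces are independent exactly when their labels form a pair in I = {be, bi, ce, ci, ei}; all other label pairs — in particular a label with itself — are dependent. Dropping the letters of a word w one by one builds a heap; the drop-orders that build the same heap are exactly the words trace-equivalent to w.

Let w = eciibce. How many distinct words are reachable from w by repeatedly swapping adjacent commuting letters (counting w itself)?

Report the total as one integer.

210

#0=e has no predecessor
#1=c has no predecessor
#2=i has no predecessor
#3=i depends on [2:i]
#4=b depends on [1:c]
#5=c depends on [4:b]
#6=e depends on [0:e]
sources: [0:e, 1:c, 2:i]
N(rest) = Σ N(rest − s) over sources s of rest; N(one piece) = 1:
  size 1 → [3]=1  [5]=1  [6]=1
  size 2 → [0,6]=1  [2,3]=1  [3,5]=2  [3,6]=2  [4,5]=1  [5,6]=2
  size 3 → [0,3,6]=3  [0,5,6]=3  [1,4,5]=1  [2,3,5]=3  [2,3,6]=3  [3,4,5]=3  [3,5,6]=6  [4,5,6]=3
  size 4 → [0,2,3,6]=6  [0,3,5,6]=12  [0,4,5,6]=6  [1,3,4,5]=4  [1,4,5,6]=4  [2,3,4,5]=6  [2,3,5,6]=12  [3,4,5,6]=12
  size 5 → [0,1,4,5,6]=10  [0,2,3,5,6]=30  [0,3,4,5,6]=30  [1,2,3,4,5]=10  [1,3,4,5,6]=20  [2,3,4,5,6]=30
  first=0(e) contributes 60
  first=1(c) contributes 90
  first=2(i) contributes 60
|[w]| = 210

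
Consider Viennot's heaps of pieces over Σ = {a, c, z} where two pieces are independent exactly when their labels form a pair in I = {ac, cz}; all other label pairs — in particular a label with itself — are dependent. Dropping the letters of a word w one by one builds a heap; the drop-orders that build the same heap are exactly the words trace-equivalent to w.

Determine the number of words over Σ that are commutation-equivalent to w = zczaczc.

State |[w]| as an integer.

35

0(z) covers ∅
1(c) covers ∅
2(z) covers 0:z
3(a) covers 2:z
4(c) covers 1:c
5(z) covers 3:a
6(c) covers 4:c
floor of heap: 0:z, 1:c
completions by unplaced set U, small U first (add the entries for U minus each lowest piece of U):
  |U|=1: {5}:1  {6}:1
  |U|=2: {3,5}:1  {4,6}:1  {5,6}:2
  |U|=3: {1,4,6}:1  {2,3,5}:1  {3,5,6}:3  {4,5,6}:3
  |U|=4: {0,2,3,5}:1  {1,4,5,6}:4  {2,3,5,6}:4  {3,4,5,6}:6
  |U|=5: {0,2,3,5,6}:5  {1,3,4,5,6}:10  {2,3,4,5,6}:10
  start at 0(z): 20
  start at 1(c): 15
sum over floor = 35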